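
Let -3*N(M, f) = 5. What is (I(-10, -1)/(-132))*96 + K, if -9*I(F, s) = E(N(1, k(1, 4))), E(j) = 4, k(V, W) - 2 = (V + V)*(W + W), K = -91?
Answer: -8977/99 ≈ -90.677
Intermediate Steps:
k(V, W) = 2 + 4*V*W (k(V, W) = 2 + (V + V)*(W + W) = 2 + (2*V)*(2*W) = 2 + 4*V*W)
N(M, f) = -5/3 (N(M, f) = -1/3*5 = -5/3)
I(F, s) = -4/9 (I(F, s) = -1/9*4 = -4/9)
(I(-10, -1)/(-132))*96 + K = -4/9/(-132)*96 - 91 = -4/9*(-1/132)*96 - 91 = (1/297)*96 - 91 = 32/99 - 91 = -8977/99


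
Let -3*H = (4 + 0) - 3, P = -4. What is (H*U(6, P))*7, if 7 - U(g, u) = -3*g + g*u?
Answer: -343/3 ≈ -114.33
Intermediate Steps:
H = -⅓ (H = -((4 + 0) - 3)/3 = -(4 - 3)/3 = -⅓*1 = -⅓ ≈ -0.33333)
U(g, u) = 7 + 3*g - g*u (U(g, u) = 7 - (-3*g + g*u) = 7 + (3*g - g*u) = 7 + 3*g - g*u)
(H*U(6, P))*7 = -(7 + 3*6 - 1*6*(-4))/3*7 = -(7 + 18 + 24)/3*7 = -⅓*49*7 = -49/3*7 = -343/3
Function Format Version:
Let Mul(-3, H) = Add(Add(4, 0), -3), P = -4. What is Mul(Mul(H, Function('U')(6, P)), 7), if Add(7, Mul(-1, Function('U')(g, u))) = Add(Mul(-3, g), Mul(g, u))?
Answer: Rational(-343, 3) ≈ -114.33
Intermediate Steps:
H = Rational(-1, 3) (H = Mul(Rational(-1, 3), Add(Add(4, 0), -3)) = Mul(Rational(-1, 3), Add(4, -3)) = Mul(Rational(-1, 3), 1) = Rational(-1, 3) ≈ -0.33333)
Function('U')(g, u) = Add(7, Mul(3, g), Mul(-1, g, u)) (Function('U')(g, u) = Add(7, Mul(-1, Add(Mul(-3, g), Mul(g, u)))) = Add(7, Add(Mul(3, g), Mul(-1, g, u))) = Add(7, Mul(3, g), Mul(-1, g, u)))
Mul(Mul(H, Function('U')(6, P)), 7) = Mul(Mul(Rational(-1, 3), Add(7, Mul(3, 6), Mul(-1, 6, -4))), 7) = Mul(Mul(Rational(-1, 3), Add(7, 18, 24)), 7) = Mul(Mul(Rational(-1, 3), 49), 7) = Mul(Rational(-49, 3), 7) = Rational(-343, 3)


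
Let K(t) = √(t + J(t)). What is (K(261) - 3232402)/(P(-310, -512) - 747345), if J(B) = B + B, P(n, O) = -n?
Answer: 3232402/747035 - 3*√87/747035 ≈ 4.3269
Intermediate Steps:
J(B) = 2*B
K(t) = √3*√t (K(t) = √(t + 2*t) = √(3*t) = √3*√t)
(K(261) - 3232402)/(P(-310, -512) - 747345) = (√3*√261 - 3232402)/(-1*(-310) - 747345) = (√3*(3*√29) - 3232402)/(310 - 747345) = (3*√87 - 3232402)/(-747035) = (-3232402 + 3*√87)*(-1/747035) = 3232402/747035 - 3*√87/747035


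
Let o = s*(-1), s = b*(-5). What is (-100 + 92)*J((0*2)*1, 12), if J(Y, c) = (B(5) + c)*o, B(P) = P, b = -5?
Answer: 3400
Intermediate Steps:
s = 25 (s = -5*(-5) = 25)
o = -25 (o = 25*(-1) = -25)
J(Y, c) = -125 - 25*c (J(Y, c) = (5 + c)*(-25) = -125 - 25*c)
(-100 + 92)*J((0*2)*1, 12) = (-100 + 92)*(-125 - 25*12) = -8*(-125 - 300) = -8*(-425) = 3400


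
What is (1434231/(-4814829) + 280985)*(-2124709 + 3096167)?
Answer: 146031001331578108/534981 ≈ 2.7296e+11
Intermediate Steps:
(1434231/(-4814829) + 280985)*(-2124709 + 3096167) = (1434231*(-1/4814829) + 280985)*971458 = (-159359/534981 + 280985)*971458 = (150321476926/534981)*971458 = 146031001331578108/534981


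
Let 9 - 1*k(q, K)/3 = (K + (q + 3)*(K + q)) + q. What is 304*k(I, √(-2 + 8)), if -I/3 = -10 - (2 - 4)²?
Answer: -1753776 - 41952*√6 ≈ -1.8565e+6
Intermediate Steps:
I = 42 (I = -3*(-10 - (2 - 4)²) = -3*(-10 - 1*(-2)²) = -3*(-10 - 1*4) = -3*(-10 - 4) = -3*(-14) = 42)
k(q, K) = 27 - 3*K - 3*q - 3*(3 + q)*(K + q) (k(q, K) = 27 - 3*((K + (q + 3)*(K + q)) + q) = 27 - 3*((K + (3 + q)*(K + q)) + q) = 27 - 3*(K + q + (3 + q)*(K + q)) = 27 + (-3*K - 3*q - 3*(3 + q)*(K + q)) = 27 - 3*K - 3*q - 3*(3 + q)*(K + q))
304*k(I, √(-2 + 8)) = 304*(27 - 12*√(-2 + 8) - 12*42 - 3*42² - 3*√(-2 + 8)*42) = 304*(27 - 12*√6 - 504 - 3*1764 - 3*√6*42) = 304*(27 - 12*√6 - 504 - 5292 - 126*√6) = 304*(-5769 - 138*√6) = -1753776 - 41952*√6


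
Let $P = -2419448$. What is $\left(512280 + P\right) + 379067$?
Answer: $-1528101$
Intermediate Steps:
$\left(512280 + P\right) + 379067 = \left(512280 - 2419448\right) + 379067 = -1907168 + 379067 = -1528101$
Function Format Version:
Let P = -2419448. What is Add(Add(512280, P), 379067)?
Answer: -1528101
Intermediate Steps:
Add(Add(512280, P), 379067) = Add(Add(512280, -2419448), 379067) = Add(-1907168, 379067) = -1528101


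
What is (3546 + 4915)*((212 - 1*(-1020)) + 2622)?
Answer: 32608694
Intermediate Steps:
(3546 + 4915)*((212 - 1*(-1020)) + 2622) = 8461*((212 + 1020) + 2622) = 8461*(1232 + 2622) = 8461*3854 = 32608694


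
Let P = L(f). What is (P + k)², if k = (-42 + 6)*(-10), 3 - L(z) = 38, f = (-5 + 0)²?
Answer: 105625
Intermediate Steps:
f = 25 (f = (-5)² = 25)
L(z) = -35 (L(z) = 3 - 1*38 = 3 - 38 = -35)
P = -35
k = 360 (k = -36*(-10) = 360)
(P + k)² = (-35 + 360)² = 325² = 105625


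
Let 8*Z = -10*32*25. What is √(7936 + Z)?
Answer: 34*√6 ≈ 83.283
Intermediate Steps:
Z = -1000 (Z = (-10*32*25)/8 = (-320*25)/8 = (⅛)*(-8000) = -1000)
√(7936 + Z) = √(7936 - 1000) = √6936 = 34*√6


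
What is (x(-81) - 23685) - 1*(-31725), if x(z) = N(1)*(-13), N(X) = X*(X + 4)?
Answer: 7975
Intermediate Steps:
N(X) = X*(4 + X)
x(z) = -65 (x(z) = (1*(4 + 1))*(-13) = (1*5)*(-13) = 5*(-13) = -65)
(x(-81) - 23685) - 1*(-31725) = (-65 - 23685) - 1*(-31725) = -23750 + 31725 = 7975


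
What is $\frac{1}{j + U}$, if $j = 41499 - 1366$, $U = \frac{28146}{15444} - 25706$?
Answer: $\frac{2574}{37139789} \approx 6.9306 \cdot 10^{-5}$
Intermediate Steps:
$U = - \frac{66162553}{2574}$ ($U = 28146 \cdot \frac{1}{15444} - 25706 = \frac{4691}{2574} - 25706 = - \frac{66162553}{2574} \approx -25704.0$)
$j = 40133$ ($j = 41499 - 1366 = 40133$)
$\frac{1}{j + U} = \frac{1}{40133 - \frac{66162553}{2574}} = \frac{1}{\frac{37139789}{2574}} = \frac{2574}{37139789}$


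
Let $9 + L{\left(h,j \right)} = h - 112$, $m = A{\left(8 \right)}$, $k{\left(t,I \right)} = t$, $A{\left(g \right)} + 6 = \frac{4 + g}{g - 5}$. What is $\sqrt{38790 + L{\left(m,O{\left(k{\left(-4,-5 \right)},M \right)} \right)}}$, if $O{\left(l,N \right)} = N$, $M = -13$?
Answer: $\sqrt{38667} \approx 196.64$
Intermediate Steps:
$A{\left(g \right)} = -6 + \frac{4 + g}{-5 + g}$ ($A{\left(g \right)} = -6 + \frac{4 + g}{g - 5} = -6 + \frac{4 + g}{-5 + g}$)
$m = -2$ ($m = \frac{34 - 40}{-5 + 8} = \frac{34 - 40}{3} = \frac{1}{3} \left(-6\right) = -2$)
$L{\left(h,j \right)} = -121 + h$ ($L{\left(h,j \right)} = -9 + \left(h - 112\right) = -9 + \left(-112 + h\right) = -121 + h$)
$\sqrt{38790 + L{\left(m,O{\left(k{\left(-4,-5 \right)},M \right)} \right)}} = \sqrt{38790 - 123} = \sqrt{38667}$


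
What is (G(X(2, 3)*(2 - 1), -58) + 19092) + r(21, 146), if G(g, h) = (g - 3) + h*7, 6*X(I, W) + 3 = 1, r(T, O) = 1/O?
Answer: 8183011/438 ≈ 18683.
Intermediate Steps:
X(I, W) = -1/3 (X(I, W) = -1/2 + (1/6)*1 = -1/2 + 1/6 = -1/3)
G(g, h) = -3 + g + 7*h (G(g, h) = (-3 + g) + 7*h = -3 + g + 7*h)
(G(X(2, 3)*(2 - 1), -58) + 19092) + r(21, 146) = ((-3 - (2 - 1)/3 + 7*(-58)) + 19092) + 1/146 = ((-3 - 1/3*1 - 406) + 19092) + 1/146 = ((-3 - 1/3 - 406) + 19092) + 1/146 = (-1228/3 + 19092) + 1/146 = 56048/3 + 1/146 = 8183011/438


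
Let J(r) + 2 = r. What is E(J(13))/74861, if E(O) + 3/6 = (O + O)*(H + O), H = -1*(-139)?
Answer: 6599/149722 ≈ 0.044075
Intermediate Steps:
H = 139
J(r) = -2 + r
E(O) = -½ + 2*O*(139 + O) (E(O) = -½ + (O + O)*(139 + O) = -½ + (2*O)*(139 + O) = -½ + 2*O*(139 + O))
E(J(13))/74861 = (-½ + 2*(-2 + 13)² + 278*(-2 + 13))/74861 = (-½ + 2*11² + 278*11)*(1/74861) = (-½ + 2*121 + 3058)*(1/74861) = (-½ + 242 + 3058)*(1/74861) = (6599/2)*(1/74861) = 6599/149722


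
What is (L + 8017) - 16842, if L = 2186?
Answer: -6639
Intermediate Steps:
(L + 8017) - 16842 = (2186 + 8017) - 16842 = 10203 - 16842 = -6639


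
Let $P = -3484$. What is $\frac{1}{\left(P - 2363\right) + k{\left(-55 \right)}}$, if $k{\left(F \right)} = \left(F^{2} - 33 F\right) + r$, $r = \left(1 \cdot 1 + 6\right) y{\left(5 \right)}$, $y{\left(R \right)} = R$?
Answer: $- \frac{1}{972} \approx -0.0010288$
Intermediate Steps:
$r = 35$ ($r = \left(1 \cdot 1 + 6\right) 5 = \left(1 + 6\right) 5 = 7 \cdot 5 = 35$)
$k{\left(F \right)} = 35 + F^{2} - 33 F$ ($k{\left(F \right)} = \left(F^{2} - 33 F\right) + 35 = 35 + F^{2} - 33 F$)
$\frac{1}{\left(P - 2363\right) + k{\left(-55 \right)}} = \frac{1}{\left(-3484 - 2363\right) + \left(35 + \left(-55\right)^{2} - -1815\right)} = \frac{1}{-5847 + \left(35 + 3025 + 1815\right)} = \frac{1}{-5847 + 4875} = \frac{1}{-972} = - \frac{1}{972}$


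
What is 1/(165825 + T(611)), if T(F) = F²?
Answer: 1/539146 ≈ 1.8548e-6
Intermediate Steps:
1/(165825 + T(611)) = 1/(165825 + 611²) = 1/(165825 + 373321) = 1/539146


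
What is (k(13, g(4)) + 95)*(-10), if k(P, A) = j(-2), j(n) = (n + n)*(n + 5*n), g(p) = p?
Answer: -1430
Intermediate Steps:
j(n) = 12*n² (j(n) = (2*n)*(6*n) = 12*n²)
k(P, A) = 48 (k(P, A) = 12*(-2)² = 12*4 = 48)
(k(13, g(4)) + 95)*(-10) = (48 + 95)*(-10) = 143*(-10) = -1430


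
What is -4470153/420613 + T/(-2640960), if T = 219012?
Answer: -991467880103/92568509040 ≈ -10.711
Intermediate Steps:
-4470153/420613 + T/(-2640960) = -4470153/420613 + 219012/(-2640960) = -4470153*1/420613 + 219012*(-1/2640960) = -4470153/420613 - 18251/220080 = -991467880103/92568509040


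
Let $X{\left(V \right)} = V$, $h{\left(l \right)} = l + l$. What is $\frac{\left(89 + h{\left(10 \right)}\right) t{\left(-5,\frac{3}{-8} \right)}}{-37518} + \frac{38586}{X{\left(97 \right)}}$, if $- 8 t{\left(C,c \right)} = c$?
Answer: $\frac{30883606451}{77637248} \approx 397.79$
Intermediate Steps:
$h{\left(l \right)} = 2 l$
$t{\left(C,c \right)} = - \frac{c}{8}$
$\frac{\left(89 + h{\left(10 \right)}\right) t{\left(-5,\frac{3}{-8} \right)}}{-37518} + \frac{38586}{X{\left(97 \right)}} = \frac{\left(89 + 2 \cdot 10\right) \left(- \frac{3 \frac{1}{-8}}{8}\right)}{-37518} + \frac{38586}{97} = \left(89 + 20\right) \left(- \frac{3 \left(- \frac{1}{8}\right)}{8}\right) \left(- \frac{1}{37518}\right) + 38586 \cdot \frac{1}{97} = 109 \left(\left(- \frac{1}{8}\right) \left(- \frac{3}{8}\right)\right) \left(- \frac{1}{37518}\right) + \frac{38586}{97} = 109 \cdot \frac{3}{64} \left(- \frac{1}{37518}\right) + \frac{38586}{97} = \frac{327}{64} \left(- \frac{1}{37518}\right) + \frac{38586}{97} = - \frac{109}{800384} + \frac{38586}{97} = \frac{30883606451}{77637248}$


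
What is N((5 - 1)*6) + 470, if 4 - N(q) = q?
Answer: 450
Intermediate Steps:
N(q) = 4 - q
N((5 - 1)*6) + 470 = (4 - (5 - 1)*6) + 470 = (4 - 4*6) + 470 = (4 - 1*24) + 470 = (4 - 24) + 470 = -20 + 470 = 450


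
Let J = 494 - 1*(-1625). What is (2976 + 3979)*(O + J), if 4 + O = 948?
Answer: 21303165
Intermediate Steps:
O = 944 (O = -4 + 948 = 944)
J = 2119 (J = 494 + 1625 = 2119)
(2976 + 3979)*(O + J) = (2976 + 3979)*(944 + 2119) = 6955*3063 = 21303165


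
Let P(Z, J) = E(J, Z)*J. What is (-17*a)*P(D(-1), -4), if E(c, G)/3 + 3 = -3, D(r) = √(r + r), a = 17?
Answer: -20808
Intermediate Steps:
D(r) = √2*√r (D(r) = √(2*r) = √2*√r)
E(c, G) = -18 (E(c, G) = -9 + 3*(-3) = -9 - 9 = -18)
P(Z, J) = -18*J
(-17*a)*P(D(-1), -4) = (-17*17)*(-18*(-4)) = -289*72 = -20808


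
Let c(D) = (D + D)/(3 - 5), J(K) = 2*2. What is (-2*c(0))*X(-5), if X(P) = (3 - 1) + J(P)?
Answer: 0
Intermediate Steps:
J(K) = 4
c(D) = -D (c(D) = (2*D)/(-2) = (2*D)*(-1/2) = -D)
X(P) = 6 (X(P) = (3 - 1) + 4 = 2 + 4 = 6)
(-2*c(0))*X(-5) = -(-2)*0*6 = -2*0*6 = 0*6 = 0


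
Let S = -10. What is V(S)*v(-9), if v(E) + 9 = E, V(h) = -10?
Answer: 180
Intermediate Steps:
v(E) = -9 + E
V(S)*v(-9) = -10*(-9 - 9) = -10*(-18) = 180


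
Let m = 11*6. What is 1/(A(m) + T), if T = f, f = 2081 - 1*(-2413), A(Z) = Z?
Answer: 1/4560 ≈ 0.00021930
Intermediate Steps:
m = 66
f = 4494 (f = 2081 + 2413 = 4494)
T = 4494
1/(A(m) + T) = 1/(66 + 4494) = 1/4560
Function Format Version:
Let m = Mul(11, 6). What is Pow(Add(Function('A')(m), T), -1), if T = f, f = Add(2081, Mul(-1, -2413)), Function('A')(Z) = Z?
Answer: Rational(1, 4560) ≈ 0.00021930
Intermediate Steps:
m = 66
f = 4494 (f = Add(2081, 2413) = 4494)
T = 4494
Pow(Add(Function('A')(m), T), -1) = Pow(Add(66, 4494), -1) = Pow(4560, -1) = Rational(1, 4560)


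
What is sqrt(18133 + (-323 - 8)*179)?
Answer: 2*I*sqrt(10279) ≈ 202.77*I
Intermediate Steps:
sqrt(18133 + (-323 - 8)*179) = sqrt(18133 - 331*179) = sqrt(18133 - 59249) = sqrt(-41116) = 2*I*sqrt(10279)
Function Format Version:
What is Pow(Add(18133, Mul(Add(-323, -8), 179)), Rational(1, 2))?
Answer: Mul(2, I, Pow(10279, Rational(1, 2))) ≈ Mul(202.77, I)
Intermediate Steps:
Pow(Add(18133, Mul(Add(-323, -8), 179)), Rational(1, 2)) = Pow(Add(18133, Mul(-331, 179)), Rational(1, 2)) = Pow(Add(18133, -59249), Rational(1, 2)) = Pow(-41116, Rational(1, 2)) = Mul(2, I, Pow(10279, Rational(1, 2)))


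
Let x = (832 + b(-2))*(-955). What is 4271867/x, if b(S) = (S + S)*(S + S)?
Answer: -4271867/809840 ≈ -5.2749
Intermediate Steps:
b(S) = 4*S² (b(S) = (2*S)*(2*S) = 4*S²)
x = -809840 (x = (832 + 4*(-2)²)*(-955) = (832 + 4*4)*(-955) = (832 + 16)*(-955) = 848*(-955) = -809840)
4271867/x = 4271867/(-809840) = 4271867*(-1/809840) = -4271867/809840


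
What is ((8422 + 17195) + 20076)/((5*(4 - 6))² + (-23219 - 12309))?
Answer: -45693/35428 ≈ -1.2897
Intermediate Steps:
((8422 + 17195) + 20076)/((5*(4 - 6))² + (-23219 - 12309)) = (25617 + 20076)/((5*(-2))² - 35528) = 45693/((-10)² - 35528) = 45693/(100 - 35528) = 45693/(-35428) = 45693*(-1/35428) = -45693/35428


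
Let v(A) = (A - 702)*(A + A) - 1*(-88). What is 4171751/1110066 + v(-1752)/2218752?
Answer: 391696496717/51311690784 ≈ 7.6337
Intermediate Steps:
v(A) = 88 + 2*A*(-702 + A) (v(A) = (-702 + A)*(2*A) + 88 = 2*A*(-702 + A) + 88 = 88 + 2*A*(-702 + A))
4171751/1110066 + v(-1752)/2218752 = 4171751/1110066 + (88 - 1404*(-1752) + 2*(-1752)**2)/2218752 = 4171751*(1/1110066) + (88 + 2459808 + 2*3069504)*(1/2218752) = 4171751/1110066 + (88 + 2459808 + 6139008)*(1/2218752) = 4171751/1110066 + 8598904*(1/2218752) = 4171751/1110066 + 1074863/277344 = 391696496717/51311690784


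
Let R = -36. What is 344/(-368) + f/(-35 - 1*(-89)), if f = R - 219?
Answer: -1171/207 ≈ -5.6570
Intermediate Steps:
f = -255 (f = -36 - 219 = -255)
344/(-368) + f/(-35 - 1*(-89)) = 344/(-368) - 255/(-35 - 1*(-89)) = 344*(-1/368) - 255/(-35 + 89) = -43/46 - 255/54 = -43/46 - 255*1/54 = -43/46 - 85/18 = -1171/207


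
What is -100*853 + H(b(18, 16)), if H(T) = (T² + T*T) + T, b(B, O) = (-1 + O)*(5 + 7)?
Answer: -20320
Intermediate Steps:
b(B, O) = -12 + 12*O (b(B, O) = (-1 + O)*12 = -12 + 12*O)
H(T) = T + 2*T² (H(T) = (T² + T²) + T = 2*T² + T = T + 2*T²)
-100*853 + H(b(18, 16)) = -100*853 + (-12 + 12*16)*(1 + 2*(-12 + 12*16)) = -85300 + (-12 + 192)*(1 + 2*(-12 + 192)) = -85300 + 180*(1 + 2*180) = -85300 + 180*(1 + 360) = -85300 + 180*361 = -85300 + 64980 = -20320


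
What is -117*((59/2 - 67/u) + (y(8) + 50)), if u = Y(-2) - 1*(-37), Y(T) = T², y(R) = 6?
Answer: -804609/82 ≈ -9812.3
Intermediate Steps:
u = 41 (u = (-2)² - 1*(-37) = 4 + 37 = 41)
-117*((59/2 - 67/u) + (y(8) + 50)) = -117*((59/2 - 67/41) + (6 + 50)) = -117*((59*(½) - 67*1/41) + 56) = -117*((59/2 - 67/41) + 56) = -117*(2285/82 + 56) = -117*6877/82 = -804609/82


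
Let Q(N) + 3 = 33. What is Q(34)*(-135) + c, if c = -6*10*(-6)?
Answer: -3690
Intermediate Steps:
c = 360 (c = -60*(-6) = 360)
Q(N) = 30 (Q(N) = -3 + 33 = 30)
Q(34)*(-135) + c = 30*(-135) + 360 = -4050 + 360 = -3690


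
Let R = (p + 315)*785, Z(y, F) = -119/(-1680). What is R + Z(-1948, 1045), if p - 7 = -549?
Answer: -42766783/240 ≈ -1.7820e+5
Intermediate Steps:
p = -542 (p = 7 - 549 = -542)
Z(y, F) = 17/240 (Z(y, F) = -119*(-1/1680) = 17/240)
R = -178195 (R = (-542 + 315)*785 = -227*785 = -178195)
R + Z(-1948, 1045) = -178195 + 17/240 = -42766783/240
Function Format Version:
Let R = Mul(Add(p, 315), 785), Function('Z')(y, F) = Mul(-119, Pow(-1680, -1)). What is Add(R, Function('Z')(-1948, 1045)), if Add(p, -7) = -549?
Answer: Rational(-42766783, 240) ≈ -1.7820e+5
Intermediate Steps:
p = -542 (p = Add(7, -549) = -542)
Function('Z')(y, F) = Rational(17, 240) (Function('Z')(y, F) = Mul(-119, Rational(-1, 1680)) = Rational(17, 240))
R = -178195 (R = Mul(Add(-542, 315), 785) = Mul(-227, 785) = -178195)
Add(R, Function('Z')(-1948, 1045)) = Add(-178195, Rational(17, 240)) = Rational(-42766783, 240)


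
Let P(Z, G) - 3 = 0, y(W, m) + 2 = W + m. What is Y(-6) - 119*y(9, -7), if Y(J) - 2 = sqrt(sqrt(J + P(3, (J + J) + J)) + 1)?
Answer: 2 + sqrt(1 + I*sqrt(3)) ≈ 3.2247 + 0.70711*I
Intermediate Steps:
y(W, m) = -2 + W + m (y(W, m) = -2 + (W + m) = -2 + W + m)
P(Z, G) = 3 (P(Z, G) = 3 + 0 = 3)
Y(J) = 2 + sqrt(1 + sqrt(3 + J)) (Y(J) = 2 + sqrt(sqrt(J + 3) + 1) = 2 + sqrt(sqrt(3 + J) + 1) = 2 + sqrt(1 + sqrt(3 + J)))
Y(-6) - 119*y(9, -7) = (2 + sqrt(1 + sqrt(3 - 6))) - 119*(-2 + 9 - 7) = (2 + sqrt(1 + sqrt(-3))) - 119*0 = (2 + sqrt(1 + I*sqrt(3))) + 0 = 2 + sqrt(1 + I*sqrt(3))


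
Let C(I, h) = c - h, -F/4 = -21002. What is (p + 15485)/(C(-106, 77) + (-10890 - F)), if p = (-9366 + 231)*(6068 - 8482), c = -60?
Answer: -4413475/19007 ≈ -232.20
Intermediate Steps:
F = 84008 (F = -4*(-21002) = 84008)
C(I, h) = -60 - h
p = 22051890 (p = -9135*(-2414) = 22051890)
(p + 15485)/(C(-106, 77) + (-10890 - F)) = (22051890 + 15485)/((-60 - 1*77) + (-10890 - 1*84008)) = 22067375/((-60 - 77) + (-10890 - 84008)) = 22067375/(-137 - 94898) = 22067375/(-95035) = 22067375*(-1/95035) = -4413475/19007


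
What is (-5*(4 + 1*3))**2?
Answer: 1225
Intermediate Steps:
(-5*(4 + 1*3))**2 = (-5*(4 + 3))**2 = (-5*7)**2 = (-35)**2 = 1225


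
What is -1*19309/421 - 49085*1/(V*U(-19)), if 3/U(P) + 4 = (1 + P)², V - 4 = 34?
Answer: -3307466213/23997 ≈ -1.3783e+5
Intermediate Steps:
V = 38 (V = 4 + 34 = 38)
U(P) = 3/(-4 + (1 + P)²)
-1*19309/421 - 49085*1/(V*U(-19)) = -1*19309/421 - (-98170/57 + 49085*(1 - 19)²/114) = -19309*1/421 - 49085/((3/(-4 + (-18)²))*38) = -19309/421 - 49085/((3/(-4 + 324))*38) = -19309/421 - 49085/((3/320)*38) = -19309/421 - 49085/57/160 = -19309/421 - 49085*160/57 = -19309/421 - 7853600/57 = -3307466213/23997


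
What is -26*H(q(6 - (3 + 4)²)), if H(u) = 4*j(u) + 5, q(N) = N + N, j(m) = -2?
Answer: 78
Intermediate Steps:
q(N) = 2*N
H(u) = -3 (H(u) = 4*(-2) + 5 = -8 + 5 = -3)
-26*H(q(6 - (3 + 4)²)) = -26*(-3) = 78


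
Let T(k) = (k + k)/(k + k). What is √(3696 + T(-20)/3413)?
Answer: √43053114437/3413 ≈ 60.795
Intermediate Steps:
T(k) = 1 (T(k) = (2*k)/((2*k)) = (2*k)*(1/(2*k)) = 1)
√(3696 + T(-20)/3413) = √(3696 + 1/3413) = √(12614449/3413) = √43053114437/3413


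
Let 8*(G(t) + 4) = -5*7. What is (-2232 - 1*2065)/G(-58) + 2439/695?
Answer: 24054733/46565 ≈ 516.58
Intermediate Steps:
G(t) = -67/8 (G(t) = -4 + (-5*7)/8 = -4 + (⅛)*(-35) = -4 - 35/8 = -67/8)
(-2232 - 1*2065)/G(-58) + 2439/695 = (-2232 - 1*2065)/(-67/8) + 2439/695 = (-2232 - 2065)*(-8/67) + 2439*(1/695) = -4297*(-8/67) + 2439/695 = 34376/67 + 2439/695 = 24054733/46565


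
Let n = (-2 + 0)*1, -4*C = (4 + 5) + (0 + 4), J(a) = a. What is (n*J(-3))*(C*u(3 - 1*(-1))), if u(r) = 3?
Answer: -117/2 ≈ -58.500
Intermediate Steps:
C = -13/4 (C = -((4 + 5) + (0 + 4))/4 = -(9 + 4)/4 = -¼*13 = -13/4 ≈ -3.2500)
n = -2 (n = -2*1 = -2)
(n*J(-3))*(C*u(3 - 1*(-1))) = (-2*(-3))*(-13/4*3) = 6*(-39/4) = -117/2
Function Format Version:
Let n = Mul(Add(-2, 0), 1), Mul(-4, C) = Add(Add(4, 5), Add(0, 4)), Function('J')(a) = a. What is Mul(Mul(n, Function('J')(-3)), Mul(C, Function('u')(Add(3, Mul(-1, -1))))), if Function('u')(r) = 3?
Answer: Rational(-117, 2) ≈ -58.500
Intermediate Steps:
C = Rational(-13, 4) (C = Mul(Rational(-1, 4), Add(Add(4, 5), Add(0, 4))) = Mul(Rational(-1, 4), Add(9, 4)) = Mul(Rational(-1, 4), 13) = Rational(-13, 4) ≈ -3.2500)
n = -2 (n = Mul(-2, 1) = -2)
Mul(Mul(n, Function('J')(-3)), Mul(C, Function('u')(Add(3, Mul(-1, -1))))) = Mul(Mul(-2, -3), Mul(Rational(-13, 4), 3)) = Mul(6, Rational(-39, 4)) = Rational(-117, 2)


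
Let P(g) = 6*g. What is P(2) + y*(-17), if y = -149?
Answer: 2545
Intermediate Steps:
P(2) + y*(-17) = 6*2 - 149*(-17) = 12 + 2533 = 2545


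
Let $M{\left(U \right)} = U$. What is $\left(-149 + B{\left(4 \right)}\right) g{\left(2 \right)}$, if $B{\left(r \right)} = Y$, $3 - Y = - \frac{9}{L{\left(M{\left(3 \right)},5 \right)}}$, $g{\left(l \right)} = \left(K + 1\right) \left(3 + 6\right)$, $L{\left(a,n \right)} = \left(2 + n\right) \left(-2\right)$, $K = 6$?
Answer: $- \frac{18477}{2} \approx -9238.5$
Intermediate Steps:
$L{\left(a,n \right)} = -4 - 2 n$
$g{\left(l \right)} = 63$ ($g{\left(l \right)} = \left(6 + 1\right) \left(3 + 6\right) = 7 \cdot 9 = 63$)
$Y = \frac{33}{14}$ ($Y = 3 - - \frac{9}{-4 - 10} = 3 - - \frac{9}{-14} = 3 - \left(-9\right) \left(- \frac{1}{14}\right) = 3 - \frac{9}{14} = \frac{33}{14} \approx 2.3571$)
$B{\left(r \right)} = \frac{33}{14}$
$\left(-149 + B{\left(4 \right)}\right) g{\left(2 \right)} = \left(-149 + \frac{33}{14}\right) 63 = \left(- \frac{2053}{14}\right) 63 = - \frac{18477}{2}$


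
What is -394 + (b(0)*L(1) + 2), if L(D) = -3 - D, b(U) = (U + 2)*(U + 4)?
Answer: -424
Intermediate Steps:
b(U) = (2 + U)*(4 + U)
-394 + (b(0)*L(1) + 2) = -394 + ((8 + 0² + 6*0)*(-3 - 1*1) + 2) = -394 + ((8 + 0 + 0)*(-3 - 1) + 2) = -394 + (8*(-4) + 2) = -394 + (-32 + 2) = -394 - 30 = -424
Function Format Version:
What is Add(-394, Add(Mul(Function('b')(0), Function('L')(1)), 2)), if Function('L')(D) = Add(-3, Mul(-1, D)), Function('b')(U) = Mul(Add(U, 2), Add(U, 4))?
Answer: -424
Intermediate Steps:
Function('b')(U) = Mul(Add(2, U), Add(4, U))
Add(-394, Add(Mul(Function('b')(0), Function('L')(1)), 2)) = Add(-394, Add(Mul(Add(8, Pow(0, 2), Mul(6, 0)), Add(-3, Mul(-1, 1))), 2)) = Add(-394, Add(Mul(Add(8, 0, 0), Add(-3, -1)), 2)) = Add(-394, Add(Mul(8, -4), 2)) = Add(-394, Add(-32, 2)) = Add(-394, -30) = -424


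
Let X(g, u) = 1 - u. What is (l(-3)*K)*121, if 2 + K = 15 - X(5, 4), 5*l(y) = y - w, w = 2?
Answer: -1936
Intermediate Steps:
l(y) = -⅖ + y/5 (l(y) = (y - 1*2)/5 = (y - 2)/5 = (-2 + y)/5 = -⅖ + y/5)
K = 16 (K = -2 + (15 - (1 - 1*4)) = -2 + (15 - (1 - 4)) = -2 + (15 - 1*(-3)) = -2 + (15 + 3) = -2 + 18 = 16)
(l(-3)*K)*121 = ((-⅖ + (⅕)*(-3))*16)*121 = ((-⅖ - ⅗)*16)*121 = -1*16*121 = -16*121 = -1936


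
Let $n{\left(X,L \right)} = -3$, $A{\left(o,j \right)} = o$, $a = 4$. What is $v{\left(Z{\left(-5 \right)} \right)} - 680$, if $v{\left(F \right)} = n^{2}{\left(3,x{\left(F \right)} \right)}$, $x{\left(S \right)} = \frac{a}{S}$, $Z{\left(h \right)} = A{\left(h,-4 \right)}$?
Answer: $-671$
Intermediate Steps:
$Z{\left(h \right)} = h$
$x{\left(S \right)} = \frac{4}{S}$
$v{\left(F \right)} = 9$ ($v{\left(F \right)} = \left(-3\right)^{2} = 9$)
$v{\left(Z{\left(-5 \right)} \right)} - 680 = 9 - 680 = -671$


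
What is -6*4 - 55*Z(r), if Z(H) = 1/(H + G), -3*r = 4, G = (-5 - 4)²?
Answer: -5901/239 ≈ -24.690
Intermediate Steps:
G = 81 (G = (-9)² = 81)
r = -4/3 (r = -⅓*4 = -4/3 ≈ -1.3333)
Z(H) = 1/(81 + H) (Z(H) = 1/(H + 81) = 1/(81 + H))
-6*4 - 55*Z(r) = -6*4 - 55/(81 - 4/3) = -24 - 55/239/3 = -24 - 55*3/239 = -24 - 165/239 = -5901/239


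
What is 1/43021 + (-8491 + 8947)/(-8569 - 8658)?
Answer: -19600349/741122767 ≈ -0.026447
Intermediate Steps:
1/43021 + (-8491 + 8947)/(-8569 - 8658) = 1/43021 + 456/(-17227) = 1/43021 + 456*(-1/17227) = 1/43021 - 456/17227 = -19600349/741122767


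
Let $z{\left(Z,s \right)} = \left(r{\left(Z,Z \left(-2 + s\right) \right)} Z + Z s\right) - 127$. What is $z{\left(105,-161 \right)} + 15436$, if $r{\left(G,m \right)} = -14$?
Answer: $-3066$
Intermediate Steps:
$z{\left(Z,s \right)} = -127 - 14 Z + Z s$ ($z{\left(Z,s \right)} = \left(- 14 Z + Z s\right) - 127 = -127 - 14 Z + Z s$)
$z{\left(105,-161 \right)} + 15436 = \left(-127 - 1470 + 105 \left(-161\right)\right) + 15436 = \left(-127 - 1470 - 16905\right) + 15436 = -18502 + 15436 = -3066$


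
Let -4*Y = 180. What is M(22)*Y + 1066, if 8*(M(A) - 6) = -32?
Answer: 976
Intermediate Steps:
M(A) = 2 (M(A) = 6 + (⅛)*(-32) = 6 - 4 = 2)
Y = -45 (Y = -¼*180 = -45)
M(22)*Y + 1066 = 2*(-45) + 1066 = -90 + 1066 = 976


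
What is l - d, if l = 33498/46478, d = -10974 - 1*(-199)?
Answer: 250416974/23239 ≈ 10776.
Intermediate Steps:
d = -10775 (d = -10974 + 199 = -10775)
l = 16749/23239 (l = 33498*(1/46478) = 16749/23239 ≈ 0.72073)
l - d = 16749/23239 - 1*(-10775) = 16749/23239 + 10775 = 250416974/23239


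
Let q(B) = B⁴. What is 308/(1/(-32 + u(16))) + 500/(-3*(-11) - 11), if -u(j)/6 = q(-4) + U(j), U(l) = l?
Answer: -5637382/11 ≈ -5.1249e+5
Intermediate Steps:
u(j) = -1536 - 6*j (u(j) = -6*((-4)⁴ + j) = -6*(256 + j) = -1536 - 6*j)
308/(1/(-32 + u(16))) + 500/(-3*(-11) - 11) = 308/(1/(-32 + (-1536 - 6*16))) + 500/(-3*(-11) - 11) = 308/(1/(-32 + (-1536 - 96))) + 500/(33 - 11) = 308/(1/(-32 - 1632)) + 500/22 = 308/(1/(-1664)) + 500*(1/22) = 308/(-1/1664) + 250/11 = 308*(-1664) + 250/11 = -512512 + 250/11 = -5637382/11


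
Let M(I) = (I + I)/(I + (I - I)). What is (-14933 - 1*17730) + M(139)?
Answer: -32661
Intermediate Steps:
M(I) = 2 (M(I) = (2*I)/(I + 0) = (2*I)/I = 2)
(-14933 - 1*17730) + M(139) = (-14933 - 1*17730) + 2 = (-14933 - 17730) + 2 = -32663 + 2 = -32661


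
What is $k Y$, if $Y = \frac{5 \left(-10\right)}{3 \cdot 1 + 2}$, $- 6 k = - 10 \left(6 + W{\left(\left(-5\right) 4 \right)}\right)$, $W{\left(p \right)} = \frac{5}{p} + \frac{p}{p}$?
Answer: $- \frac{225}{2} \approx -112.5$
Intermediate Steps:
$W{\left(p \right)} = 1 + \frac{5}{p}$ ($W{\left(p \right)} = \frac{5}{p} + 1 = 1 + \frac{5}{p}$)
$k = \frac{45}{4}$ ($k = - \frac{\left(-10\right) \left(6 + \frac{5 - 20}{\left(-5\right) 4}\right)}{6} = - \frac{\left(-10\right) \left(6 + \frac{5 - 20}{-20}\right)}{6} = - \frac{\left(-10\right) \left(6 - - \frac{3}{4}\right)}{6} = - \frac{\left(-10\right) \left(6 + \frac{3}{4}\right)}{6} = - \frac{\left(-10\right) \frac{27}{4}}{6} = \left(- \frac{1}{6}\right) \left(- \frac{135}{2}\right) = \frac{45}{4} \approx 11.25$)
$Y = -10$ ($Y = - \frac{50}{3 + 2} = - \frac{50}{5} = \left(-50\right) \frac{1}{5} = -10$)
$k Y = \frac{45}{4} \left(-10\right) = - \frac{225}{2}$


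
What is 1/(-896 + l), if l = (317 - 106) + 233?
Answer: -1/452 ≈ -0.0022124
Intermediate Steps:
l = 444 (l = 211 + 233 = 444)
1/(-896 + l) = 1/(-896 + 444) = 1/(-452) = -1/452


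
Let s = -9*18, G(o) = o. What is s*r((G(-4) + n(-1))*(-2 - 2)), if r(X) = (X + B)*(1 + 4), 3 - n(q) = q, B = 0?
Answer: 0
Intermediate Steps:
n(q) = 3 - q
r(X) = 5*X (r(X) = (X + 0)*(1 + 4) = X*5 = 5*X)
s = -162 (s = -1*162 = -162)
s*r((G(-4) + n(-1))*(-2 - 2)) = -810*(-4 + (3 - 1*(-1)))*(-2 - 2) = -810*(-4 + (3 + 1))*(-4) = -810*(-4 + 4)*(-4) = -810*0*(-4) = -810*0 = -162*0 = 0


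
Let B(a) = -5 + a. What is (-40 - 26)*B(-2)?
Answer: 462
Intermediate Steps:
(-40 - 26)*B(-2) = (-40 - 26)*(-5 - 2) = -66*(-7) = 462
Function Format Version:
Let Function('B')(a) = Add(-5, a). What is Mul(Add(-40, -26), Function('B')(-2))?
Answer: 462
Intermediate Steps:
Mul(Add(-40, -26), Function('B')(-2)) = Mul(Add(-40, -26), Add(-5, -2)) = Mul(-66, -7) = 462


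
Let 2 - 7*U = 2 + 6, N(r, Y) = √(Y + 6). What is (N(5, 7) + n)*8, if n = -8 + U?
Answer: -496/7 + 8*√13 ≈ -42.013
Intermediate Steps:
N(r, Y) = √(6 + Y)
U = -6/7 (U = 2/7 - (2 + 6)/7 = 2/7 - ⅐*8 = 2/7 - 8/7 = -6/7 ≈ -0.85714)
n = -62/7 (n = -8 - 6/7 = -62/7 ≈ -8.8571)
(N(5, 7) + n)*8 = (√(6 + 7) - 62/7)*8 = (√13 - 62/7)*8 = (-62/7 + √13)*8 = -496/7 + 8*√13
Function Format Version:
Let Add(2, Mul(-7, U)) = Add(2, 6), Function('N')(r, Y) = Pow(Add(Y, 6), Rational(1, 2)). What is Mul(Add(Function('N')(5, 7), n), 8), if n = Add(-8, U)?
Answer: Add(Rational(-496, 7), Mul(8, Pow(13, Rational(1, 2)))) ≈ -42.013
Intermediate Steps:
Function('N')(r, Y) = Pow(Add(6, Y), Rational(1, 2))
U = Rational(-6, 7) (U = Add(Rational(2, 7), Mul(Rational(-1, 7), Add(2, 6))) = Add(Rational(2, 7), Mul(Rational(-1, 7), 8)) = Add(Rational(2, 7), Rational(-8, 7)) = Rational(-6, 7) ≈ -0.85714)
n = Rational(-62, 7) (n = Add(-8, Rational(-6, 7)) = Rational(-62, 7) ≈ -8.8571)
Mul(Add(Function('N')(5, 7), n), 8) = Mul(Add(Pow(Add(6, 7), Rational(1, 2)), Rational(-62, 7)), 8) = Mul(Add(Pow(13, Rational(1, 2)), Rational(-62, 7)), 8) = Mul(Add(Rational(-62, 7), Pow(13, Rational(1, 2))), 8) = Add(Rational(-496, 7), Mul(8, Pow(13, Rational(1, 2))))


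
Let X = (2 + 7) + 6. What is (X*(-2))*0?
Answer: 0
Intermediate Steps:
X = 15 (X = 9 + 6 = 15)
(X*(-2))*0 = (15*(-2))*0 = -30*0 = 0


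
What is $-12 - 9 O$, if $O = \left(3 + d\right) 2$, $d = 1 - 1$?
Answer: $-66$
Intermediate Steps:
$d = 0$
$O = 6$ ($O = \left(3 + 0\right) 2 = 3 \cdot 2 = 6$)
$-12 - 9 O = -12 - 54 = -66$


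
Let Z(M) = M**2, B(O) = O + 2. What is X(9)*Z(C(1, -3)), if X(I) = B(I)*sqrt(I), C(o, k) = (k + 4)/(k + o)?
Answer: 33/4 ≈ 8.2500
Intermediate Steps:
B(O) = 2 + O
C(o, k) = (4 + k)/(k + o)
X(I) = sqrt(I)*(2 + I) (X(I) = (2 + I)*sqrt(I) = sqrt(I)*(2 + I))
X(9)*Z(C(1, -3)) = (sqrt(9)*(2 + 9))*((4 - 3)/(-3 + 1))**2 = (3*11)*(1/(-2))**2 = 33*(-1/2*1)**2 = 33*(-1/2)**2 = 33*(1/4) = 33/4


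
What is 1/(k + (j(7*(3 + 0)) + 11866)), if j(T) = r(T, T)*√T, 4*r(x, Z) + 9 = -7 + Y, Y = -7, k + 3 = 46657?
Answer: 133760/7827633613 + 92*√21/54793435291 ≈ 1.7096e-5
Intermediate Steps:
k = 46654 (k = -3 + 46657 = 46654)
r(x, Z) = -23/4 (r(x, Z) = -9/4 + (-7 - 7)/4 = -9/4 + (¼)*(-14) = -9/4 - 7/2 = -23/4)
j(T) = -23*√T/4
1/(k + (j(7*(3 + 0)) + 11866)) = 1/(46654 + (-23*√7*√(3 + 0)/4 + 11866)) = 1/(46654 + (-23*√21/4 + 11866)) = 1/(46654 + (11866 - 23*√21/4)) = 1/(58520 - 23*√21/4)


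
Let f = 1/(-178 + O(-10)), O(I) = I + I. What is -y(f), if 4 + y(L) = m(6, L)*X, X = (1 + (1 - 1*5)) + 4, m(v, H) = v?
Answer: -2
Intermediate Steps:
O(I) = 2*I
X = 1 (X = (1 + (1 - 5)) + 4 = (1 - 4) + 4 = -3 + 4 = 1)
f = -1/198 (f = 1/(-178 + 2*(-10)) = 1/(-178 - 20) = 1/(-198) = -1/198 ≈ -0.0050505)
y(L) = 2 (y(L) = -4 + 6*1 = -4 + 6 = 2)
-y(f) = -1*2 = -2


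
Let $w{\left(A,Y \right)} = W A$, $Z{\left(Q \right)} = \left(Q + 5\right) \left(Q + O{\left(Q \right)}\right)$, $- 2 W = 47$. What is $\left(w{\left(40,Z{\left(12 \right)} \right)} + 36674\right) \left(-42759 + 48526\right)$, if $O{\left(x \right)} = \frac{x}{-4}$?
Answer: $206077978$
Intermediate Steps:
$O{\left(x \right)} = - \frac{x}{4}$ ($O{\left(x \right)} = x \left(- \frac{1}{4}\right) = - \frac{x}{4}$)
$W = - \frac{47}{2}$ ($W = \left(- \frac{1}{2}\right) 47 = - \frac{47}{2} \approx -23.5$)
$Z{\left(Q \right)} = \frac{3 Q \left(5 + Q\right)}{4}$ ($Z{\left(Q \right)} = \left(Q + 5\right) \left(Q - \frac{Q}{4}\right) = \left(5 + Q\right) \frac{3 Q}{4} = \frac{3 Q \left(5 + Q\right)}{4}$)
$w{\left(A,Y \right)} = - \frac{47 A}{2}$
$\left(w{\left(40,Z{\left(12 \right)} \right)} + 36674\right) \left(-42759 + 48526\right) = \left(\left(- \frac{47}{2}\right) 40 + 36674\right) \left(-42759 + 48526\right) = \left(-940 + 36674\right) 5767 = 35734 \cdot 5767 = 206077978$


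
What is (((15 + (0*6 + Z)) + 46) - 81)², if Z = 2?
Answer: 324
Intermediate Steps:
(((15 + (0*6 + Z)) + 46) - 81)² = (((15 + (0*6 + 2)) + 46) - 81)² = (((15 + (0 + 2)) + 46) - 81)² = (((15 + 2) + 46) - 81)² = ((17 + 46) - 81)² = (63 - 81)² = (-18)² = 324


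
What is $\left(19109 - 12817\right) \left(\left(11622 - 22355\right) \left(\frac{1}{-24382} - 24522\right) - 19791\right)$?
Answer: $\frac{20187028923413638}{12191} \approx 1.6559 \cdot 10^{12}$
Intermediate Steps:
$\left(19109 - 12817\right) \left(\left(11622 - 22355\right) \left(\frac{1}{-24382} - 24522\right) - 19791\right) = 6292 \left(- 10733 \left(- \frac{1}{24382} - 24522\right) - 19791\right) = 6292 \left(\left(-10733\right) \left(- \frac{597895405}{24382}\right) - 19791\right) = 6292 \left(\frac{6417211381865}{24382} - 19791\right) = 6292 \cdot \frac{6416728837703}{24382} = \frac{20187028923413638}{12191}$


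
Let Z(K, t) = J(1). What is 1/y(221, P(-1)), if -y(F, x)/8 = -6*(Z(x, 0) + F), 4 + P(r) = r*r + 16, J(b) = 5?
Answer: 1/10848 ≈ 9.2183e-5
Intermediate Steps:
P(r) = 12 + r² (P(r) = -4 + (r*r + 16) = -4 + (r² + 16) = -4 + (16 + r²) = 12 + r²)
Z(K, t) = 5
y(F, x) = 240 + 48*F (y(F, x) = -(-48)*(5 + F) = -8*(-30 - 6*F) = 240 + 48*F)
1/y(221, P(-1)) = 1/(240 + 48*221) = 1/(240 + 10608) = 1/10848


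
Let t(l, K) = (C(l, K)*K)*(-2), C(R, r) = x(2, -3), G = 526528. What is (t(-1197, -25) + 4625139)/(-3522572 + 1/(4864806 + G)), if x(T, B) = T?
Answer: -24936208278826/18991362191047 ≈ -1.3130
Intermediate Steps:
C(R, r) = 2
t(l, K) = -4*K (t(l, K) = (2*K)*(-2) = -4*K)
(t(-1197, -25) + 4625139)/(-3522572 + 1/(4864806 + G)) = (-4*(-25) + 4625139)/(-3522572 + 1/(4864806 + 526528)) = (100 + 4625139)/(-3522572 + 1/5391334) = 4625239/(-3522572 + 1/5391334) = 4625239/(-18991362191047/5391334) = 4625239*(-5391334/18991362191047) = -24936208278826/18991362191047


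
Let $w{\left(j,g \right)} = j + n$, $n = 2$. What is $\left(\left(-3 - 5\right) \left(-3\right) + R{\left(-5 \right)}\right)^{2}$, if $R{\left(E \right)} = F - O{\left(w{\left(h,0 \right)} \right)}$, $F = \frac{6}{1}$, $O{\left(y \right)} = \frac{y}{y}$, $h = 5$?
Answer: $841$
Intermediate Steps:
$w{\left(j,g \right)} = 2 + j$ ($w{\left(j,g \right)} = j + 2 = 2 + j$)
$O{\left(y \right)} = 1$
$F = 6$ ($F = 6 \cdot 1 = 6$)
$R{\left(E \right)} = 5$ ($R{\left(E \right)} = 6 - 1 = 5$)
$\left(\left(-3 - 5\right) \left(-3\right) + R{\left(-5 \right)}\right)^{2} = \left(\left(-3 - 5\right) \left(-3\right) + 5\right)^{2} = \left(\left(-8\right) \left(-3\right) + 5\right)^{2} = \left(24 + 5\right)^{2} = 29^{2} = 841$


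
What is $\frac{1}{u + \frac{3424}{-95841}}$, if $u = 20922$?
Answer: $\frac{95841}{2005181978} \approx 4.7797 \cdot 10^{-5}$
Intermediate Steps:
$\frac{1}{u + \frac{3424}{-95841}} = \frac{1}{20922 + \frac{3424}{-95841}} = \frac{1}{20922 + 3424 \left(- \frac{1}{95841}\right)} = \frac{1}{20922 - \frac{3424}{95841}} = \frac{1}{\frac{2005181978}{95841}} = \frac{95841}{2005181978}$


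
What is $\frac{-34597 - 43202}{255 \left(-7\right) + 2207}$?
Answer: $- \frac{77799}{422} \approx -184.36$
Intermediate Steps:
$\frac{-34597 - 43202}{255 \left(-7\right) + 2207} = - \frac{77799}{-1785 + 2207} = - \frac{77799}{422}$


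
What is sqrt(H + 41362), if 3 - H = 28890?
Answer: 5*sqrt(499) ≈ 111.69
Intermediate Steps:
H = -28887 (H = 3 - 1*28890 = 3 - 28890 = -28887)
sqrt(H + 41362) = sqrt(-28887 + 41362) = sqrt(12475) = 5*sqrt(499)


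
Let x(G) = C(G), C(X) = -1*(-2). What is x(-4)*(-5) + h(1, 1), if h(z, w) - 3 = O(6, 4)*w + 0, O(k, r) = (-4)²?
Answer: 9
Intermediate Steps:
O(k, r) = 16
h(z, w) = 3 + 16*w (h(z, w) = 3 + (16*w + 0) = 3 + 16*w)
C(X) = 2
x(G) = 2
x(-4)*(-5) + h(1, 1) = 2*(-5) + (3 + 16*1) = -10 + (3 + 16) = -10 + 19 = 9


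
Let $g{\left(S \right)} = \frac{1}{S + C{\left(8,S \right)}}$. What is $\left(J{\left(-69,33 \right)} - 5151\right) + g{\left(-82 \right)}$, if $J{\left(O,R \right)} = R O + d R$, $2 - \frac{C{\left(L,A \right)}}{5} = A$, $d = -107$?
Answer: $- \frac{3704141}{338} \approx -10959.0$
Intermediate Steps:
$C{\left(L,A \right)} = 10 - 5 A$
$J{\left(O,R \right)} = - 107 R + O R$ ($J{\left(O,R \right)} = R O - 107 R = O R - 107 R = - 107 R + O R$)
$g{\left(S \right)} = \frac{1}{10 - 4 S}$ ($g{\left(S \right)} = \frac{1}{S - \left(-10 + 5 S\right)} = \frac{1}{10 - 4 S}$)
$\left(J{\left(-69,33 \right)} - 5151\right) + g{\left(-82 \right)} = \left(33 \left(-107 - 69\right) - 5151\right) - \frac{1}{-10 + 4 \left(-82\right)} = \left(33 \left(-176\right) - 5151\right) - \frac{1}{-10 - 328} = \left(-5808 - 5151\right) - \frac{1}{-338} = -10959 - - \frac{1}{338} = -10959 + \frac{1}{338} = - \frac{3704141}{338}$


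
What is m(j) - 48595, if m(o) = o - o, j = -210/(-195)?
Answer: -48595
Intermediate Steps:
j = 14/13 (j = -210*(-1/195) = 14/13 ≈ 1.0769)
m(o) = 0
m(j) - 48595 = 0 - 48595 = -48595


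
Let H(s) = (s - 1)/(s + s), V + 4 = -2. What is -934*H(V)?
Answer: -3269/6 ≈ -544.83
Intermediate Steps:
V = -6 (V = -4 - 2 = -6)
H(s) = (-1 + s)/(2*s) (H(s) = (-1 + s)/((2*s)) = (-1 + s)*(1/(2*s)) = (-1 + s)/(2*s))
-934*H(V) = -467*(-1 - 6)/(-6) = -467*(-1)*(-7)/6 = -934*7/12 = -3269/6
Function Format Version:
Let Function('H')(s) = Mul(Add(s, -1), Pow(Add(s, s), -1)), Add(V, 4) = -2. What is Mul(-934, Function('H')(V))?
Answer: Rational(-3269, 6) ≈ -544.83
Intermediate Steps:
V = -6 (V = Add(-4, -2) = -6)
Function('H')(s) = Mul(Rational(1, 2), Pow(s, -1), Add(-1, s)) (Function('H')(s) = Mul(Add(-1, s), Pow(Mul(2, s), -1)) = Mul(Add(-1, s), Mul(Rational(1, 2), Pow(s, -1))) = Mul(Rational(1, 2), Pow(s, -1), Add(-1, s)))
Mul(-934, Function('H')(V)) = Mul(-934, Mul(Rational(1, 2), Pow(-6, -1), Add(-1, -6))) = Mul(-934, Mul(Rational(1, 2), Rational(-1, 6), -7)) = Mul(-934, Rational(7, 12)) = Rational(-3269, 6)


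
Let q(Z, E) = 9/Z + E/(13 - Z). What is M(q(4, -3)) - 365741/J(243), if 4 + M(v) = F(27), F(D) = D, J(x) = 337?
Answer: -357990/337 ≈ -1062.3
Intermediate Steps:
M(v) = 23 (M(v) = -4 + 27 = 23)
M(q(4, -3)) - 365741/J(243) = 23 - 365741/337 = -357990/337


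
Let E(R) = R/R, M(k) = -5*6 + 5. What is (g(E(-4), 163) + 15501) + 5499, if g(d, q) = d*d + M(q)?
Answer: 20976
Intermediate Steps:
M(k) = -25 (M(k) = -30 + 5 = -25)
E(R) = 1
g(d, q) = -25 + d² (g(d, q) = d*d - 25 = d² - 25 = -25 + d²)
(g(E(-4), 163) + 15501) + 5499 = ((-25 + 1²) + 15501) + 5499 = ((-25 + 1) + 15501) + 5499 = (-24 + 15501) + 5499 = 15477 + 5499 = 20976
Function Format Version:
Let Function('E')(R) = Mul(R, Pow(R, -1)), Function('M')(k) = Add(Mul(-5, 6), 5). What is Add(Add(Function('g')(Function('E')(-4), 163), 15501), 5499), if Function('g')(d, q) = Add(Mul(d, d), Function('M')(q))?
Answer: 20976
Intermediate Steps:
Function('M')(k) = -25 (Function('M')(k) = Add(-30, 5) = -25)
Function('E')(R) = 1
Function('g')(d, q) = Add(-25, Pow(d, 2)) (Function('g')(d, q) = Add(Mul(d, d), -25) = Add(Pow(d, 2), -25) = Add(-25, Pow(d, 2)))
Add(Add(Function('g')(Function('E')(-4), 163), 15501), 5499) = Add(Add(Add(-25, Pow(1, 2)), 15501), 5499) = Add(Add(Add(-25, 1), 15501), 5499) = Add(Add(-24, 15501), 5499) = Add(15477, 5499) = 20976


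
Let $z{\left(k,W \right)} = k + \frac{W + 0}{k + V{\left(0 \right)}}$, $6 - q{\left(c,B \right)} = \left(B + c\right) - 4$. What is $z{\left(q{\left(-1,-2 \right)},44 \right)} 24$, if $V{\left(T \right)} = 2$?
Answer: $\frac{1912}{5} \approx 382.4$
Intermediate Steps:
$q{\left(c,B \right)} = 10 - B - c$ ($q{\left(c,B \right)} = 6 - \left(\left(B + c\right) - 4\right) = 6 - \left(-4 + B + c\right) = 10 - B - c$)
$z{\left(k,W \right)} = k + \frac{W}{2 + k}$ ($z{\left(k,W \right)} = k + \frac{W + 0}{k + 2} = k + \frac{W}{2 + k}$)
$z{\left(q{\left(-1,-2 \right)},44 \right)} 24 = \frac{44 + \left(10 - -2 - -1\right)^{2} + 2 \left(10 - -2 - -1\right)}{2 - -13} \cdot 24 = \frac{44 + \left(10 + 2 + 1\right)^{2} + 2 \left(10 + 2 + 1\right)}{2 + \left(10 + 2 + 1\right)} 24 = \frac{44 + 13^{2} + 2 \cdot 13}{2 + 13} \cdot 24 = \frac{44 + 169 + 26}{15} \cdot 24 = \frac{1}{15} \cdot 239 \cdot 24 = \frac{239}{15} \cdot 24 = \frac{1912}{5}$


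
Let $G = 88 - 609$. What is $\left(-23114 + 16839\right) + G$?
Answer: $-6796$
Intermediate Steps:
$G = -521$ ($G = 88 - 609 = -521$)
$\left(-23114 + 16839\right) + G = \left(-23114 + 16839\right) - 521 = -6275 - 521 = -6796$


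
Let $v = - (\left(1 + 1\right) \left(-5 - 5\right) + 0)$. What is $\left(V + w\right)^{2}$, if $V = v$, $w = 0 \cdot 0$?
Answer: $400$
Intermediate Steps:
$w = 0$
$v = 20$ ($v = - (2 \left(-10\right) + 0) = - (-20 + 0) = \left(-1\right) \left(-20\right) = 20$)
$V = 20$
$\left(V + w\right)^{2} = \left(20 + 0\right)^{2} = 20^{2} = 400$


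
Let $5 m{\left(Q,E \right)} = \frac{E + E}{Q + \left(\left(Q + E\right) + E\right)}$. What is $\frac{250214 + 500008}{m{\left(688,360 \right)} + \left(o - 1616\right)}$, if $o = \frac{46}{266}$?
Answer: $- \frac{2178519651}{4691893} \approx -464.32$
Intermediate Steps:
$o = \frac{23}{133}$ ($o = 46 \cdot \frac{1}{266} = \frac{23}{133} \approx 0.17293$)
$m{\left(Q,E \right)} = \frac{2 E}{5 \left(2 E + 2 Q\right)}$ ($m{\left(Q,E \right)} = \frac{\left(E + E\right) \frac{1}{Q + \left(\left(Q + E\right) + E\right)}}{5} = \frac{2 E \frac{1}{Q + \left(\left(E + Q\right) + E\right)}}{5} = \frac{2 E \frac{1}{Q + \left(Q + 2 E\right)}}{5} = \frac{2 E \frac{1}{2 E + 2 Q}}{5} = \frac{2 E}{5 \left(2 E + 2 Q\right)}$)
$\frac{250214 + 500008}{m{\left(688,360 \right)} + \left(o - 1616\right)} = \frac{250214 + 500008}{\frac{1}{5} \cdot 360 \frac{1}{360 + 688} + \left(\frac{23}{133} - 1616\right)} = \frac{750222}{\frac{1}{5} \cdot 360 \cdot \frac{1}{1048} + \left(\frac{23}{133} - 1616\right)} = \frac{750222}{\frac{1}{5} \cdot 360 \cdot \frac{1}{1048} - \frac{214905}{133}} = \frac{750222}{\frac{9}{131} - \frac{214905}{133}} = \frac{750222}{- \frac{28151358}{17423}} = 750222 \left(- \frac{17423}{28151358}\right) = - \frac{2178519651}{4691893}$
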